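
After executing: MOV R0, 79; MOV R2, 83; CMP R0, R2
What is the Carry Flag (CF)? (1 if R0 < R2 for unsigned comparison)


Register state trace:
  MOV R0, 79  → R0 = 79
  MOV R2, 83  → R2 = 83
  CMP R0, R2  → unsigned 79 - 83: borrow occurs
  79 < 83, so CF = 1
CF = 1

1


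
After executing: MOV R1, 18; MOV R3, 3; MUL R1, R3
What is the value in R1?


Register state trace:
  MOV R1, 18  → R1 = 18
  MOV R3, 3  → R3 = 3
  MUL R1, R3  → R1 = 18 * 3 = 54
Final: R1 = 54

54


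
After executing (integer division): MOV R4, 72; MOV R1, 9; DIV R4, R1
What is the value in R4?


Register state trace:
  MOV R4, 72  → R4 = 72
  MOV R1, 9  → R1 = 9
  DIV R4, R1  → R4 = 72 // 9 = 8
Final: R4 = 8

8


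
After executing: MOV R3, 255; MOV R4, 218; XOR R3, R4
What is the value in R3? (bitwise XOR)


Register state trace:
  MOV R3, 255  → R3 = 255 (0b11111111)
  MOV R4, 218  → R4 = 218 (0b11011010)
  XOR R3, R4  → R3 = 255 XOR 218 = 37 (0b00100101)
Final: R3 = 37

37


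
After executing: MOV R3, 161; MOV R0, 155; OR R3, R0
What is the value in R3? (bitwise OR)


Register state trace:
  MOV R3, 161  → R3 = 161 (0b10100001)
  MOV R0, 155  → R0 = 155 (0b10011011)
  OR R3, R0   → R3 = 161 OR 155 = 187 (0b10111011)
Final: R3 = 187

187


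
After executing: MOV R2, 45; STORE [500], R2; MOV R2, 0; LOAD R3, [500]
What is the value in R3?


Register and memory trace:
  MOV R2, 45  → R2 = 45
  STORE [500], R2  → mem[500] = 45
  MOV R2, 0  → R2 = 0
  LOAD R3, [500]  → R3 = mem[500] = 45
Final: R3 = 45

45


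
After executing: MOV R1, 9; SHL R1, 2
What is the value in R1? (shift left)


Register state trace:
  MOV R1, 9  → R1 = 9
  SHL R1, 2  → R1 = 9 << 2 = 9 * 2^2 = 36
Final: R1 = 36

36


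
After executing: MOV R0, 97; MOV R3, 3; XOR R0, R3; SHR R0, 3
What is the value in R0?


Register state trace:
  MOV R0, 97  → R0 = 97 (0b01100001)
  MOV R3, 3  → R3 = 3 (0b00000011)
  XOR R0, R3  → R0 = 97 XOR 3 = 98 (0b01100010)
  SHR R0, 3  → R0 = 98 >> 3 = 12
Final: R0 = 12

12


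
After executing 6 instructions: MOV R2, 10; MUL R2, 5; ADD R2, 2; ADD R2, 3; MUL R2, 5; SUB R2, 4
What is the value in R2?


Register state trace:
  MOV R2, 10  → R2 = 10
  MUL R2, 5  → R2 = 10 * 5 = 50
  ADD R2, 2  → R2 = 50 + 2 = 52
  ADD R2, 3  → R2 = 52 + 3 = 55
  MUL R2, 5  → R2 = 55 * 5 = 275
  SUB R2, 4  → R2 = 275 - 4 = 271
Final: R2 = 271

271


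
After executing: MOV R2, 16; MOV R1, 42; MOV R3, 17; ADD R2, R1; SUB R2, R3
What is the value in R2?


Register state trace:
  MOV R2, 16  → R2 = 16
  MOV R1, 42  → R1 = 42
  MOV R3, 17  → R3 = 17
  ADD R2, R1  → R2 = 16 + 42 = 58
  SUB R2, R3  → R2 = 58 - 17 = 41
Final: R2 = 41

41


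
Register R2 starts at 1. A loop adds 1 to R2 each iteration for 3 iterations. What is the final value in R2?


Starting value: R2 = 1
  Iter 1: R2 = 1 + 1 = 2
  Iter 2: R2 = 2 + 1 = 3
  Iter 3: R2 = 3 + 1 = 4
Final: R2 = 4

4


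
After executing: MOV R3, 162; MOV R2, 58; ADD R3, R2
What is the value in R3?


Register state trace:
  MOV R3, 162  → R3 = 162
  MOV R2, 58  → R2 = 58
  ADD R3, R2  → R3 = 162 + 58 = 220
Final: R3 = 220

220


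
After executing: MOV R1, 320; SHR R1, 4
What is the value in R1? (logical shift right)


Register state trace:
  MOV R1, 320  → R1 = 320
  SHR R1, 4  → R1 = 320 >> 4 = 320 // 2^4 = 20
Final: R1 = 20

20


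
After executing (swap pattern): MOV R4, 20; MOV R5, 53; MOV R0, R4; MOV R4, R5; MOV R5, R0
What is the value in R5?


Register state trace (swap pattern):
  MOV R4, 20  → R4 = 20
  MOV R5, 53  → R5 = 53
  MOV R0, R4  → R0 = 20  (save R4)
  MOV R4, R5  → R4 = 53  (R4 gets R5's value)
  MOV R5, R0  → R5 = 20  (R5 gets saved value)
Final: R5 = 20

20


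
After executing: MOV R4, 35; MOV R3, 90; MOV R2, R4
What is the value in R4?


Register state trace:
  MOV R4, 35  → R4 = 35
  MOV R3, 90  → R3 = 90
  MOV R2, R4  → R2 = 35
Final: R4 = 35

35


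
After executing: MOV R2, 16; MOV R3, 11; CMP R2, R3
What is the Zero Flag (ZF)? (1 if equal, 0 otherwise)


Register state trace:
  MOV R2, 16  → R2 = 16
  MOV R3, 11  → R3 = 11
  CMP R2, R3  → computes 16 - 11 = 5
  Result is nonzero, so values are not equal
ZF = 0

0


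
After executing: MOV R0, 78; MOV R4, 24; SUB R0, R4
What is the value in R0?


Register state trace:
  MOV R0, 78  → R0 = 78
  MOV R4, 24  → R4 = 24
  SUB R0, R4  → R0 = 78 - 24 = 54
Final: R0 = 54

54


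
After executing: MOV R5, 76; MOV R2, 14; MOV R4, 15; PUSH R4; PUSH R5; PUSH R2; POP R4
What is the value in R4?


Stack trace (top is rightmost):
  MOV R5, 76  → R5 = 76
  MOV R2, 14  → R2 = 14
  MOV R4, 15  → R4 = 15
  PUSH R4  → stack: [15]
  PUSH R5  → stack: [15, 76]
  PUSH R2  → stack: [15, 76, 14]
  POP R4  → R4 = 14, stack: [15, 76]
Final: R4 = 14

14


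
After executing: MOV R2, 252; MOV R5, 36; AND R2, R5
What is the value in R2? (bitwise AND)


Register state trace:
  MOV R2, 252  → R2 = 252 (0b11111100)
  MOV R5, 36  → R5 = 36 (0b00100100)
  AND R2, R5  → R2 = 252 AND 36 = 36 (0b00100100)
Final: R2 = 36

36


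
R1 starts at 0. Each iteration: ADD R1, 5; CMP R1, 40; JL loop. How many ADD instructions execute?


Loop trace (R1 starts at 0, target 40, step 5):
  ADD #1: R1 = 0 + 5 = 5  → 5 < 40, loop
  ADD #2: R1 = 5 + 5 = 10  → 10 < 40, loop
  ADD #3: R1 = 10 + 5 = 15  → 15 < 40, loop
  ADD #4: R1 = 15 + 5 = 20  → 20 < 40, loop
  ADD #5: R1 = 20 + 5 = 25  → 25 < 40, loop
  ADD #6: R1 = 25 + 5 = 30  → 30 < 40, loop
  ADD #7: R1 = 30 + 5 = 35  → 35 < 40, loop
  ADD #8: R1 = 35 + 5 = 40  → 40 >= 40, exit
Total ADD instructions: 8

8


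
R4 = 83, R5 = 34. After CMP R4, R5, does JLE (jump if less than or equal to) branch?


Trace:
  R4 = 83, R5 = 34
  CMP R4, R5  → compares 83 vs 34
  JLE checks: is 83 less than or equal to 34?
  83 > 34, so condition is false
Branch taken: No

No


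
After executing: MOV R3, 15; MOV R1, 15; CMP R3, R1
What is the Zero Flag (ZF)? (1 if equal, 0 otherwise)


Register state trace:
  MOV R3, 15  → R3 = 15
  MOV R1, 15  → R1 = 15
  CMP R3, R1  → computes 15 - 15 = 0
  Result is zero, so values are equal
ZF = 1

1


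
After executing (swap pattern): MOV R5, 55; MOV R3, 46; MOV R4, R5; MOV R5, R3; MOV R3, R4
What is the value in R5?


Register state trace (swap pattern):
  MOV R5, 55  → R5 = 55
  MOV R3, 46  → R3 = 46
  MOV R4, R5  → R4 = 55  (save R5)
  MOV R5, R3  → R5 = 46  (R5 gets R3's value)
  MOV R3, R4  → R3 = 55  (R3 gets saved value)
Final: R5 = 46

46


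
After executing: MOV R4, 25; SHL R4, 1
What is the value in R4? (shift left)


Register state trace:
  MOV R4, 25  → R4 = 25
  SHL R4, 1  → R4 = 25 << 1 = 25 * 2^1 = 50
Final: R4 = 50

50


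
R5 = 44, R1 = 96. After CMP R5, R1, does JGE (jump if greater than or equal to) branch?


Trace:
  R5 = 44, R1 = 96
  CMP R5, R1  → compares 44 vs 96
  JGE checks: is 44 greater than or equal to 96?
  44 < 96, so condition is false
Branch taken: No

No


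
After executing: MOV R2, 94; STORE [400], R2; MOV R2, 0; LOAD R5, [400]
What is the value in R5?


Register and memory trace:
  MOV R2, 94  → R2 = 94
  STORE [400], R2  → mem[400] = 94
  MOV R2, 0  → R2 = 0
  LOAD R5, [400]  → R5 = mem[400] = 94
Final: R5 = 94

94


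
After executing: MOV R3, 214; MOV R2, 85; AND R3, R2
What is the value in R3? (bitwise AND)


Register state trace:
  MOV R3, 214  → R3 = 214 (0b11010110)
  MOV R2, 85  → R2 = 85 (0b01010101)
  AND R3, R2  → R3 = 214 AND 85 = 84 (0b01010100)
Final: R3 = 84

84


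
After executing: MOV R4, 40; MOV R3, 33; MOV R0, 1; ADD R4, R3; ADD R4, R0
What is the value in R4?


Register state trace:
  MOV R4, 40  → R4 = 40
  MOV R3, 33  → R3 = 33
  MOV R0, 1  → R0 = 1
  ADD R4, R3  → R4 = 40 + 33 = 73
  ADD R4, R0  → R4 = 73 + 1 = 74
Final: R4 = 74

74


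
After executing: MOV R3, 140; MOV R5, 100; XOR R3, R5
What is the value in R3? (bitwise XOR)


Register state trace:
  MOV R3, 140  → R3 = 140 (0b10001100)
  MOV R5, 100  → R5 = 100 (0b01100100)
  XOR R3, R5  → R3 = 140 XOR 100 = 232 (0b11101000)
Final: R3 = 232

232


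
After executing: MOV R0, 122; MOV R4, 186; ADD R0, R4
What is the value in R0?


Register state trace:
  MOV R0, 122  → R0 = 122
  MOV R4, 186  → R4 = 186
  ADD R0, R4  → R0 = 122 + 186 = 308
Final: R0 = 308

308


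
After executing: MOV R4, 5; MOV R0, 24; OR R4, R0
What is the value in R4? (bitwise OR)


Register state trace:
  MOV R4, 5  → R4 = 5 (0b00000101)
  MOV R0, 24  → R0 = 24 (0b00011000)
  OR R4, R0   → R4 = 5 OR 24 = 29 (0b00011101)
Final: R4 = 29

29


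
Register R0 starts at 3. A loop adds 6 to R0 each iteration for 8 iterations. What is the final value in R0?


Starting value: R0 = 3
  Iter 1: R0 = 3 + 6 = 9
  Iter 2: R0 = 9 + 6 = 15
  Iter 3: R0 = 15 + 6 = 21
  Iter 4: R0 = 21 + 6 = 27
  Iter 5: R0 = 27 + 6 = 33
  Iter 6: R0 = 33 + 6 = 39
  Iter 7: R0 = 39 + 6 = 45
  Iter 8: R0 = 45 + 6 = 51
Final: R0 = 51

51


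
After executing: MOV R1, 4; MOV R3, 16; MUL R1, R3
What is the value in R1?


Register state trace:
  MOV R1, 4  → R1 = 4
  MOV R3, 16  → R3 = 16
  MUL R1, R3  → R1 = 4 * 16 = 64
Final: R1 = 64

64


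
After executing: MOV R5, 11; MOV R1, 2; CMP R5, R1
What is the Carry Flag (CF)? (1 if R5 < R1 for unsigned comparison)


Register state trace:
  MOV R5, 11  → R5 = 11
  MOV R1, 2  → R1 = 2
  CMP R5, R1  → unsigned 11 - 2: no borrow
  11 >= 2, so CF = 0
CF = 0

0


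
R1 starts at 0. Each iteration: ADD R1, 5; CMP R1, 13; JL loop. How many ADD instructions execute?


Loop trace (R1 starts at 0, target 13, step 5):
  ADD #1: R1 = 0 + 5 = 5  → 5 < 13, loop
  ADD #2: R1 = 5 + 5 = 10  → 10 < 13, loop
  ADD #3: R1 = 10 + 5 = 15  → 15 >= 13, exit
Total ADD instructions: 3

3


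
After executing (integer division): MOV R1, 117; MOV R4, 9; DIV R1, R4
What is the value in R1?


Register state trace:
  MOV R1, 117  → R1 = 117
  MOV R4, 9  → R4 = 9
  DIV R1, R4  → R1 = 117 // 9 = 13
Final: R1 = 13

13


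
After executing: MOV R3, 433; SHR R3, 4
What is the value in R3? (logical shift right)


Register state trace:
  MOV R3, 433  → R3 = 433
  SHR R3, 4  → R3 = 433 >> 4 = 433 // 2^4 = 27
Final: R3 = 27

27


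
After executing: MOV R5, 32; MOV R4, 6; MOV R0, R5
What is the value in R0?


Register state trace:
  MOV R5, 32  → R5 = 32
  MOV R4, 6  → R4 = 6
  MOV R0, R5  → R0 = 32
Final: R0 = 32

32


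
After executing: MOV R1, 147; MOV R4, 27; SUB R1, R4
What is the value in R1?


Register state trace:
  MOV R1, 147  → R1 = 147
  MOV R4, 27  → R4 = 27
  SUB R1, R4  → R1 = 147 - 27 = 120
Final: R1 = 120

120


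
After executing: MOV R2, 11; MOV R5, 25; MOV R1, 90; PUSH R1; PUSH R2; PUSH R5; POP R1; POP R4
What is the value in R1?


Stack trace (top is rightmost):
  MOV R2, 11  → R2 = 11
  MOV R5, 25  → R5 = 25
  MOV R1, 90  → R1 = 90
  PUSH R1  → stack: [90]
  PUSH R2  → stack: [90, 11]
  PUSH R5  → stack: [90, 11, 25]
  POP R1  → R1 = 25, stack: [90, 11]
  POP R4  → R4 = 11, stack: [90]
Final: R1 = 25

25


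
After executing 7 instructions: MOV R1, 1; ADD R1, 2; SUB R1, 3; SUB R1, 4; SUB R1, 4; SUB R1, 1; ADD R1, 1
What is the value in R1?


Register state trace:
  MOV R1, 1  → R1 = 1
  ADD R1, 2  → R1 = 1 + 2 = 3
  SUB R1, 3  → R1 = 3 - 3 = 0
  SUB R1, 4  → R1 = 0 - 4 = -4
  SUB R1, 4  → R1 = -4 - 4 = -8
  SUB R1, 1  → R1 = -8 - 1 = -9
  ADD R1, 1  → R1 = -9 + 1 = -8
Final: R1 = -8

-8


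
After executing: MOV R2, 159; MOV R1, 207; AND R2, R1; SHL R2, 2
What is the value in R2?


Register state trace:
  MOV R2, 159  → R2 = 159 (0b10011111)
  MOV R1, 207  → R1 = 207 (0b11001111)
  AND R2, R1  → R2 = 159 AND 207 = 143 (0b10001111)
  SHL R2, 2  → R2 = 143 << 2 = 572
Final: R2 = 572

572


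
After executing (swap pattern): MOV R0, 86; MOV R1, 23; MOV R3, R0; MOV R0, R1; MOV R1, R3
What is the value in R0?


Register state trace (swap pattern):
  MOV R0, 86  → R0 = 86
  MOV R1, 23  → R1 = 23
  MOV R3, R0  → R3 = 86  (save R0)
  MOV R0, R1  → R0 = 23  (R0 gets R1's value)
  MOV R1, R3  → R1 = 86  (R1 gets saved value)
Final: R0 = 23

23


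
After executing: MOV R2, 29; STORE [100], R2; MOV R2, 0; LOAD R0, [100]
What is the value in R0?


Register and memory trace:
  MOV R2, 29  → R2 = 29
  STORE [100], R2  → mem[100] = 29
  MOV R2, 0  → R2 = 0
  LOAD R0, [100]  → R0 = mem[100] = 29
Final: R0 = 29

29


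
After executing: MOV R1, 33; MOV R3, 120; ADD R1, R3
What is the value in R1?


Register state trace:
  MOV R1, 33  → R1 = 33
  MOV R3, 120  → R3 = 120
  ADD R1, R3  → R1 = 33 + 120 = 153
Final: R1 = 153

153


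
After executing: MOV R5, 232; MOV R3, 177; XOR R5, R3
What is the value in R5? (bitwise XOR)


Register state trace:
  MOV R5, 232  → R5 = 232 (0b11101000)
  MOV R3, 177  → R3 = 177 (0b10110001)
  XOR R5, R3  → R5 = 232 XOR 177 = 89 (0b01011001)
Final: R5 = 89

89


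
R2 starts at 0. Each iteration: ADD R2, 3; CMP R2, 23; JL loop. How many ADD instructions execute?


Loop trace (R2 starts at 0, target 23, step 3):
  ADD #1: R2 = 0 + 3 = 3  → 3 < 23, loop
  ADD #2: R2 = 3 + 3 = 6  → 6 < 23, loop
  ADD #3: R2 = 6 + 3 = 9  → 9 < 23, loop
  ADD #4: R2 = 9 + 3 = 12  → 12 < 23, loop
  ADD #5: R2 = 12 + 3 = 15  → 15 < 23, loop
  ADD #6: R2 = 15 + 3 = 18  → 18 < 23, loop
  ADD #7: R2 = 18 + 3 = 21  → 21 < 23, loop
  ADD #8: R2 = 21 + 3 = 24  → 24 >= 23, exit
Total ADD instructions: 8

8


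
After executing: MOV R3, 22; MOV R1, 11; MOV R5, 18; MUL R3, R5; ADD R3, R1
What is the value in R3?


Register state trace:
  MOV R3, 22  → R3 = 22
  MOV R1, 11  → R1 = 11
  MOV R5, 18  → R5 = 18
  MUL R3, R5  → R3 = 22 * 18 = 396
  ADD R3, R1  → R3 = 396 + 11 = 407
Final: R3 = 407

407


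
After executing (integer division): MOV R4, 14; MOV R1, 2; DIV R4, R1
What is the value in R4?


Register state trace:
  MOV R4, 14  → R4 = 14
  MOV R1, 2  → R1 = 2
  DIV R4, R1  → R4 = 14 // 2 = 7
Final: R4 = 7

7


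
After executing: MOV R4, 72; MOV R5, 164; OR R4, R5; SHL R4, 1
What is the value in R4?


Register state trace:
  MOV R4, 72  → R4 = 72 (0b01001000)
  MOV R5, 164  → R5 = 164 (0b10100100)
  OR R4, R5  → R4 = 72 OR 164 = 236 (0b11101100)
  SHL R4, 1  → R4 = 236 << 1 = 472
Final: R4 = 472

472


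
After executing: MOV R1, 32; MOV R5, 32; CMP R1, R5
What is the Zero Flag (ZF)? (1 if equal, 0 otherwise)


Register state trace:
  MOV R1, 32  → R1 = 32
  MOV R5, 32  → R5 = 32
  CMP R1, R5  → computes 32 - 32 = 0
  Result is zero, so values are equal
ZF = 1

1


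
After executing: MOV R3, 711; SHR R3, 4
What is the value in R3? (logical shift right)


Register state trace:
  MOV R3, 711  → R3 = 711
  SHR R3, 4  → R3 = 711 >> 4 = 711 // 2^4 = 44
Final: R3 = 44

44


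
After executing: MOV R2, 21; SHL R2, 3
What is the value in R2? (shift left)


Register state trace:
  MOV R2, 21  → R2 = 21
  SHL R2, 3  → R2 = 21 << 3 = 21 * 2^3 = 168
Final: R2 = 168

168


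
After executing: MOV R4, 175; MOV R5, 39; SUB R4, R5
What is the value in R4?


Register state trace:
  MOV R4, 175  → R4 = 175
  MOV R5, 39  → R5 = 39
  SUB R4, R5  → R4 = 175 - 39 = 136
Final: R4 = 136

136


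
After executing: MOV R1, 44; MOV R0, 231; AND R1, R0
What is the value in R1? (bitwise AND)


Register state trace:
  MOV R1, 44  → R1 = 44 (0b00101100)
  MOV R0, 231  → R0 = 231 (0b11100111)
  AND R1, R0  → R1 = 44 AND 231 = 36 (0b00100100)
Final: R1 = 36

36


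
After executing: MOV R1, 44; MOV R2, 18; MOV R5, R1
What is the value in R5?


Register state trace:
  MOV R1, 44  → R1 = 44
  MOV R2, 18  → R2 = 18
  MOV R5, R1  → R5 = 44
Final: R5 = 44

44


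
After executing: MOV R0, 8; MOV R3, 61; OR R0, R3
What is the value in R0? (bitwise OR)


Register state trace:
  MOV R0, 8  → R0 = 8 (0b00001000)
  MOV R3, 61  → R3 = 61 (0b00111101)
  OR R0, R3   → R0 = 8 OR 61 = 61 (0b00111101)
Final: R0 = 61

61


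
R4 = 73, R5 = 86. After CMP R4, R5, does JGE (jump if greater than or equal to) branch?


Trace:
  R4 = 73, R5 = 86
  CMP R4, R5  → compares 73 vs 86
  JGE checks: is 73 greater than or equal to 86?
  73 < 86, so condition is false
Branch taken: No

No


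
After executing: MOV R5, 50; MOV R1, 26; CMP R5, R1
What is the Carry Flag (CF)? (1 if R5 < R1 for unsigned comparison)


Register state trace:
  MOV R5, 50  → R5 = 50
  MOV R1, 26  → R1 = 26
  CMP R5, R1  → unsigned 50 - 26: no borrow
  50 >= 26, so CF = 0
CF = 0

0


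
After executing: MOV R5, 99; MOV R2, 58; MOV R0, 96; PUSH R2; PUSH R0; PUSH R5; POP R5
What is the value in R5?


Stack trace (top is rightmost):
  MOV R5, 99  → R5 = 99
  MOV R2, 58  → R2 = 58
  MOV R0, 96  → R0 = 96
  PUSH R2  → stack: [58]
  PUSH R0  → stack: [58, 96]
  PUSH R5  → stack: [58, 96, 99]
  POP R5  → R5 = 99, stack: [58, 96]
Final: R5 = 99

99


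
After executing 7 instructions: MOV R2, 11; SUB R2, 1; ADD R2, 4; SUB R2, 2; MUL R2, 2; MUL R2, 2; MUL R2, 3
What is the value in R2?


Register state trace:
  MOV R2, 11  → R2 = 11
  SUB R2, 1  → R2 = 11 - 1 = 10
  ADD R2, 4  → R2 = 10 + 4 = 14
  SUB R2, 2  → R2 = 14 - 2 = 12
  MUL R2, 2  → R2 = 12 * 2 = 24
  MUL R2, 2  → R2 = 24 * 2 = 48
  MUL R2, 3  → R2 = 48 * 3 = 144
Final: R2 = 144

144


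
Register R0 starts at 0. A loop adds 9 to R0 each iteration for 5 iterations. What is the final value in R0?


Starting value: R0 = 0
  Iter 1: R0 = 0 + 9 = 9
  Iter 2: R0 = 9 + 9 = 18
  Iter 3: R0 = 18 + 9 = 27
  Iter 4: R0 = 27 + 9 = 36
  Iter 5: R0 = 36 + 9 = 45
Final: R0 = 45

45


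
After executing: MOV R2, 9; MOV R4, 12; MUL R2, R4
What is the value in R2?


Register state trace:
  MOV R2, 9  → R2 = 9
  MOV R4, 12  → R4 = 12
  MUL R2, R4  → R2 = 9 * 12 = 108
Final: R2 = 108

108


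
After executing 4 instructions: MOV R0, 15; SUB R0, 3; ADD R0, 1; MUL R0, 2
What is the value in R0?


Register state trace:
  MOV R0, 15  → R0 = 15
  SUB R0, 3  → R0 = 15 - 3 = 12
  ADD R0, 1  → R0 = 12 + 1 = 13
  MUL R0, 2  → R0 = 13 * 2 = 26
Final: R0 = 26

26


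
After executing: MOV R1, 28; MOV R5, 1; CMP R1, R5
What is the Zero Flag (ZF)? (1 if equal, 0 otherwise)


Register state trace:
  MOV R1, 28  → R1 = 28
  MOV R5, 1  → R5 = 1
  CMP R1, R5  → computes 28 - 1 = 27
  Result is nonzero, so values are not equal
ZF = 0

0


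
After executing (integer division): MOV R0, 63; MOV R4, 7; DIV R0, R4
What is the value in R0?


Register state trace:
  MOV R0, 63  → R0 = 63
  MOV R4, 7  → R4 = 7
  DIV R0, R4  → R0 = 63 // 7 = 9
Final: R0 = 9

9


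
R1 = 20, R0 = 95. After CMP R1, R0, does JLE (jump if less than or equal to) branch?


Trace:
  R1 = 20, R0 = 95
  CMP R1, R0  → compares 20 vs 95
  JLE checks: is 20 less than or equal to 95?
  20 < 95, so condition is true
Branch taken: Yes

Yes


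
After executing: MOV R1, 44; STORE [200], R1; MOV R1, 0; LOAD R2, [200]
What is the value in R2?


Register and memory trace:
  MOV R1, 44  → R1 = 44
  STORE [200], R1  → mem[200] = 44
  MOV R1, 0  → R1 = 0
  LOAD R2, [200]  → R2 = mem[200] = 44
Final: R2 = 44

44


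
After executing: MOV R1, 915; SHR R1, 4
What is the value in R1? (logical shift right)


Register state trace:
  MOV R1, 915  → R1 = 915
  SHR R1, 4  → R1 = 915 >> 4 = 915 // 2^4 = 57
Final: R1 = 57

57


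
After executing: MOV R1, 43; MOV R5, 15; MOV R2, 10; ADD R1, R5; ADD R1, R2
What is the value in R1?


Register state trace:
  MOV R1, 43  → R1 = 43
  MOV R5, 15  → R5 = 15
  MOV R2, 10  → R2 = 10
  ADD R1, R5  → R1 = 43 + 15 = 58
  ADD R1, R2  → R1 = 58 + 10 = 68
Final: R1 = 68

68


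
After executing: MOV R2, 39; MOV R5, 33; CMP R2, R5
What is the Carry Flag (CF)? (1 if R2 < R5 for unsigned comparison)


Register state trace:
  MOV R2, 39  → R2 = 39
  MOV R5, 33  → R5 = 33
  CMP R2, R5  → unsigned 39 - 33: no borrow
  39 >= 33, so CF = 0
CF = 0

0


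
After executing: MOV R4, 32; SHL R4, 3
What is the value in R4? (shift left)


Register state trace:
  MOV R4, 32  → R4 = 32
  SHL R4, 3  → R4 = 32 << 3 = 32 * 2^3 = 256
Final: R4 = 256

256


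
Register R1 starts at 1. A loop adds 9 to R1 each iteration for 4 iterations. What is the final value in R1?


Starting value: R1 = 1
  Iter 1: R1 = 1 + 9 = 10
  Iter 2: R1 = 10 + 9 = 19
  Iter 3: R1 = 19 + 9 = 28
  Iter 4: R1 = 28 + 9 = 37
Final: R1 = 37

37


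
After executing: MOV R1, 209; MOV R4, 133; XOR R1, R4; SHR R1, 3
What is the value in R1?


Register state trace:
  MOV R1, 209  → R1 = 209 (0b11010001)
  MOV R4, 133  → R4 = 133 (0b10000101)
  XOR R1, R4  → R1 = 209 XOR 133 = 84 (0b01010100)
  SHR R1, 3  → R1 = 84 >> 3 = 10
Final: R1 = 10

10


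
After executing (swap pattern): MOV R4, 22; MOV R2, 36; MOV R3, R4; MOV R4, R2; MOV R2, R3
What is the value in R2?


Register state trace (swap pattern):
  MOV R4, 22  → R4 = 22
  MOV R2, 36  → R2 = 36
  MOV R3, R4  → R3 = 22  (save R4)
  MOV R4, R2  → R4 = 36  (R4 gets R2's value)
  MOV R2, R3  → R2 = 22  (R2 gets saved value)
Final: R2 = 22

22


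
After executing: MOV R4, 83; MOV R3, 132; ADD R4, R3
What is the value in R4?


Register state trace:
  MOV R4, 83  → R4 = 83
  MOV R3, 132  → R3 = 132
  ADD R4, R3  → R4 = 83 + 132 = 215
Final: R4 = 215

215


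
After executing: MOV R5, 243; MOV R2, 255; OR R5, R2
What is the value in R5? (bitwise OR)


Register state trace:
  MOV R5, 243  → R5 = 243 (0b11110011)
  MOV R2, 255  → R2 = 255 (0b11111111)
  OR R5, R2   → R5 = 243 OR 255 = 255 (0b11111111)
Final: R5 = 255

255


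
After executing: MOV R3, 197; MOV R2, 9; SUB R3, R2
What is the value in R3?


Register state trace:
  MOV R3, 197  → R3 = 197
  MOV R2, 9  → R2 = 9
  SUB R3, R2  → R3 = 197 - 9 = 188
Final: R3 = 188

188


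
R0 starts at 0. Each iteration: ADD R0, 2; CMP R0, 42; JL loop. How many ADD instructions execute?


Loop trace (R0 starts at 0, target 42, step 2):
  ADD #1: R0 = 0 + 2 = 2  → 2 < 42, loop
  ADD #2: R0 = 2 + 2 = 4  → 4 < 42, loop
  ADD #3: R0 = 4 + 2 = 6  → 6 < 42, loop
  ADD #4: R0 = 6 + 2 = 8  → 8 < 42, loop
  ADD #5: R0 = 8 + 2 = 10  → 10 < 42, loop
  ADD #6: R0 = 10 + 2 = 12  → 12 < 42, loop
  ADD #7: R0 = 12 + 2 = 14  → 14 < 42, loop
  ADD #8: R0 = 14 + 2 = 16  → 16 < 42, loop
  ADD #9: R0 = 16 + 2 = 18  → 18 < 42, loop
  ADD #10: R0 = 18 + 2 = 20  → 20 < 42, loop
  ADD #11: R0 = 20 + 2 = 22  → 22 < 42, loop
  ADD #12: R0 = 22 + 2 = 24  → 24 < 42, loop
  ADD #13: R0 = 24 + 2 = 26  → 26 < 42, loop
  ADD #14: R0 = 26 + 2 = 28  → 28 < 42, loop
  ADD #15: R0 = 28 + 2 = 30  → 30 < 42, loop
  ADD #16: R0 = 30 + 2 = 32  → 32 < 42, loop
  ADD #17: R0 = 32 + 2 = 34  → 34 < 42, loop
  ADD #18: R0 = 34 + 2 = 36  → 36 < 42, loop
  ADD #19: R0 = 36 + 2 = 38  → 38 < 42, loop
  ADD #20: R0 = 38 + 2 = 40  → 40 < 42, loop
  ADD #21: R0 = 40 + 2 = 42  → 42 >= 42, exit
Total ADD instructions: 21

21


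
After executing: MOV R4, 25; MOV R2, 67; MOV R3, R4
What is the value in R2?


Register state trace:
  MOV R4, 25  → R4 = 25
  MOV R2, 67  → R2 = 67
  MOV R3, R4  → R3 = 25
Final: R2 = 67

67


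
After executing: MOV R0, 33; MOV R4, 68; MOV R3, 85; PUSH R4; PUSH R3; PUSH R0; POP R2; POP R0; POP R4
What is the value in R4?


Stack trace (top is rightmost):
  MOV R0, 33  → R0 = 33
  MOV R4, 68  → R4 = 68
  MOV R3, 85  → R3 = 85
  PUSH R4  → stack: [68]
  PUSH R3  → stack: [68, 85]
  PUSH R0  → stack: [68, 85, 33]
  POP R2  → R2 = 33, stack: [68, 85]
  POP R0  → R0 = 85, stack: [68]
  POP R4  → R4 = 68, stack: []
Final: R4 = 68

68


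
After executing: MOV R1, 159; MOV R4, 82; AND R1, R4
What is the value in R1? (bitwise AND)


Register state trace:
  MOV R1, 159  → R1 = 159 (0b10011111)
  MOV R4, 82  → R4 = 82 (0b01010010)
  AND R1, R4  → R1 = 159 AND 82 = 18 (0b00010010)
Final: R1 = 18

18


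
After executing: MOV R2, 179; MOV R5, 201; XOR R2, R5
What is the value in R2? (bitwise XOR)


Register state trace:
  MOV R2, 179  → R2 = 179 (0b10110011)
  MOV R5, 201  → R5 = 201 (0b11001001)
  XOR R2, R5  → R2 = 179 XOR 201 = 122 (0b01111010)
Final: R2 = 122

122


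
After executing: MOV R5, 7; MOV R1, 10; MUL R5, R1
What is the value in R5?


Register state trace:
  MOV R5, 7  → R5 = 7
  MOV R1, 10  → R1 = 10
  MUL R5, R1  → R5 = 7 * 10 = 70
Final: R5 = 70

70


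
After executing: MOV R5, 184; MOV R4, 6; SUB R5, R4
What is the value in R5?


Register state trace:
  MOV R5, 184  → R5 = 184
  MOV R4, 6  → R4 = 6
  SUB R5, R4  → R5 = 184 - 6 = 178
Final: R5 = 178

178


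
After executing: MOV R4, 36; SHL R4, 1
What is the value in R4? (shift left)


Register state trace:
  MOV R4, 36  → R4 = 36
  SHL R4, 1  → R4 = 36 << 1 = 36 * 2^1 = 72
Final: R4 = 72

72


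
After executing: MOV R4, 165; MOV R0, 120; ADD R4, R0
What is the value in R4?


Register state trace:
  MOV R4, 165  → R4 = 165
  MOV R0, 120  → R0 = 120
  ADD R4, R0  → R4 = 165 + 120 = 285
Final: R4 = 285

285


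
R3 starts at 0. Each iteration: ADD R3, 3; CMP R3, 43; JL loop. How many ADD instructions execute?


Loop trace (R3 starts at 0, target 43, step 3):
  ADD #1: R3 = 0 + 3 = 3  → 3 < 43, loop
  ADD #2: R3 = 3 + 3 = 6  → 6 < 43, loop
  ADD #3: R3 = 6 + 3 = 9  → 9 < 43, loop
  ADD #4: R3 = 9 + 3 = 12  → 12 < 43, loop
  ADD #5: R3 = 12 + 3 = 15  → 15 < 43, loop
  ADD #6: R3 = 15 + 3 = 18  → 18 < 43, loop
  ADD #7: R3 = 18 + 3 = 21  → 21 < 43, loop
  ADD #8: R3 = 21 + 3 = 24  → 24 < 43, loop
  ADD #9: R3 = 24 + 3 = 27  → 27 < 43, loop
  ADD #10: R3 = 27 + 3 = 30  → 30 < 43, loop
  ADD #11: R3 = 30 + 3 = 33  → 33 < 43, loop
  ADD #12: R3 = 33 + 3 = 36  → 36 < 43, loop
  ADD #13: R3 = 36 + 3 = 39  → 39 < 43, loop
  ADD #14: R3 = 39 + 3 = 42  → 42 < 43, loop
  ADD #15: R3 = 42 + 3 = 45  → 45 >= 43, exit
Total ADD instructions: 15

15


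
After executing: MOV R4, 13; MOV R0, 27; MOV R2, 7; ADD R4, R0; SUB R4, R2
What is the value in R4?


Register state trace:
  MOV R4, 13  → R4 = 13
  MOV R0, 27  → R0 = 27
  MOV R2, 7  → R2 = 7
  ADD R4, R0  → R4 = 13 + 27 = 40
  SUB R4, R2  → R4 = 40 - 7 = 33
Final: R4 = 33

33


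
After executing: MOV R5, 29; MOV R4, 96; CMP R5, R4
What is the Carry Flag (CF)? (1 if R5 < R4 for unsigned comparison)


Register state trace:
  MOV R5, 29  → R5 = 29
  MOV R4, 96  → R4 = 96
  CMP R5, R4  → unsigned 29 - 96: borrow occurs
  29 < 96, so CF = 1
CF = 1

1


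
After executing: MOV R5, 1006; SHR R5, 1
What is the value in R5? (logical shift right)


Register state trace:
  MOV R5, 1006  → R5 = 1006
  SHR R5, 1  → R5 = 1006 >> 1 = 1006 // 2^1 = 503
Final: R5 = 503

503


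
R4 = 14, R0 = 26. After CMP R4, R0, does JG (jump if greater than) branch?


Trace:
  R4 = 14, R0 = 26
  CMP R4, R0  → compares 14 vs 26
  JG checks: is 14 greater than 26?
  14 < 26, so condition is false
Branch taken: No

No


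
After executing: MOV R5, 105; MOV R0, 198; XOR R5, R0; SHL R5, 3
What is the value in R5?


Register state trace:
  MOV R5, 105  → R5 = 105 (0b01101001)
  MOV R0, 198  → R0 = 198 (0b11000110)
  XOR R5, R0  → R5 = 105 XOR 198 = 175 (0b10101111)
  SHL R5, 3  → R5 = 175 << 3 = 1400
Final: R5 = 1400

1400


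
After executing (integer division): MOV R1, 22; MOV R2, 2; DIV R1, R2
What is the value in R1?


Register state trace:
  MOV R1, 22  → R1 = 22
  MOV R2, 2  → R2 = 2
  DIV R1, R2  → R1 = 22 // 2 = 11
Final: R1 = 11

11


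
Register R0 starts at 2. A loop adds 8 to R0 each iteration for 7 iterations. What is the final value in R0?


Starting value: R0 = 2
  Iter 1: R0 = 2 + 8 = 10
  Iter 2: R0 = 10 + 8 = 18
  Iter 3: R0 = 18 + 8 = 26
  Iter 4: R0 = 26 + 8 = 34
  Iter 5: R0 = 34 + 8 = 42
  Iter 6: R0 = 42 + 8 = 50
  Iter 7: R0 = 50 + 8 = 58
Final: R0 = 58

58


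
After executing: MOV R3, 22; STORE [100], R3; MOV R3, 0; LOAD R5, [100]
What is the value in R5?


Register and memory trace:
  MOV R3, 22  → R3 = 22
  STORE [100], R3  → mem[100] = 22
  MOV R3, 0  → R3 = 0
  LOAD R5, [100]  → R5 = mem[100] = 22
Final: R5 = 22

22


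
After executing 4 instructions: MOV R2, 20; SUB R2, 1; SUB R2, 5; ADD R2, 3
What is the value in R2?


Register state trace:
  MOV R2, 20  → R2 = 20
  SUB R2, 1  → R2 = 20 - 1 = 19
  SUB R2, 5  → R2 = 19 - 5 = 14
  ADD R2, 3  → R2 = 14 + 3 = 17
Final: R2 = 17

17


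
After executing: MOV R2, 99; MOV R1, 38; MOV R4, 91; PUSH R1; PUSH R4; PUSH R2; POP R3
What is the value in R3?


Stack trace (top is rightmost):
  MOV R2, 99  → R2 = 99
  MOV R1, 38  → R1 = 38
  MOV R4, 91  → R4 = 91
  PUSH R1  → stack: [38]
  PUSH R4  → stack: [38, 91]
  PUSH R2  → stack: [38, 91, 99]
  POP R3  → R3 = 99, stack: [38, 91]
Final: R3 = 99

99


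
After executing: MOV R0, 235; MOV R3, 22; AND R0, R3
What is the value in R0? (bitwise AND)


Register state trace:
  MOV R0, 235  → R0 = 235 (0b11101011)
  MOV R3, 22  → R3 = 22 (0b00010110)
  AND R0, R3  → R0 = 235 AND 22 = 2 (0b00000010)
Final: R0 = 2

2


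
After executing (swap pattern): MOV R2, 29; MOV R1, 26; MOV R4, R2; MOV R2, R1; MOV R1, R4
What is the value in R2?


Register state trace (swap pattern):
  MOV R2, 29  → R2 = 29
  MOV R1, 26  → R1 = 26
  MOV R4, R2  → R4 = 29  (save R2)
  MOV R2, R1  → R2 = 26  (R2 gets R1's value)
  MOV R1, R4  → R1 = 29  (R1 gets saved value)
Final: R2 = 26

26


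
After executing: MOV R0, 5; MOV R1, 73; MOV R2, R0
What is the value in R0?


Register state trace:
  MOV R0, 5  → R0 = 5
  MOV R1, 73  → R1 = 73
  MOV R2, R0  → R2 = 5
Final: R0 = 5

5


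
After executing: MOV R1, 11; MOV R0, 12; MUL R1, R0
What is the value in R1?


Register state trace:
  MOV R1, 11  → R1 = 11
  MOV R0, 12  → R0 = 12
  MUL R1, R0  → R1 = 11 * 12 = 132
Final: R1 = 132

132


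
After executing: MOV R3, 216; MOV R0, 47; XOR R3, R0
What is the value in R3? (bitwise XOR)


Register state trace:
  MOV R3, 216  → R3 = 216 (0b11011000)
  MOV R0, 47  → R0 = 47 (0b00101111)
  XOR R3, R0  → R3 = 216 XOR 47 = 247 (0b11110111)
Final: R3 = 247

247


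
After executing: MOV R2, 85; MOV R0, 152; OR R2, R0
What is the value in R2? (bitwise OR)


Register state trace:
  MOV R2, 85  → R2 = 85 (0b01010101)
  MOV R0, 152  → R0 = 152 (0b10011000)
  OR R2, R0   → R2 = 85 OR 152 = 221 (0b11011101)
Final: R2 = 221

221


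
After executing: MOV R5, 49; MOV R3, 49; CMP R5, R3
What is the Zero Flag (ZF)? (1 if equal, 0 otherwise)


Register state trace:
  MOV R5, 49  → R5 = 49
  MOV R3, 49  → R3 = 49
  CMP R5, R3  → computes 49 - 49 = 0
  Result is zero, so values are equal
ZF = 1

1


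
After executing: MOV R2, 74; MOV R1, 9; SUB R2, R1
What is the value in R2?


Register state trace:
  MOV R2, 74  → R2 = 74
  MOV R1, 9  → R1 = 9
  SUB R2, R1  → R2 = 74 - 9 = 65
Final: R2 = 65

65


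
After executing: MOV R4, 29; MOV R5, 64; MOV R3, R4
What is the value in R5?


Register state trace:
  MOV R4, 29  → R4 = 29
  MOV R5, 64  → R5 = 64
  MOV R3, R4  → R3 = 29
Final: R5 = 64

64


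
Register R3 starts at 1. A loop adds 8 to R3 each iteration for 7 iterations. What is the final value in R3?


Starting value: R3 = 1
  Iter 1: R3 = 1 + 8 = 9
  Iter 2: R3 = 9 + 8 = 17
  Iter 3: R3 = 17 + 8 = 25
  Iter 4: R3 = 25 + 8 = 33
  Iter 5: R3 = 33 + 8 = 41
  Iter 6: R3 = 41 + 8 = 49
  Iter 7: R3 = 49 + 8 = 57
Final: R3 = 57

57


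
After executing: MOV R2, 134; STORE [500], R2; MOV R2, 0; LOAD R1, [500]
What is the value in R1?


Register and memory trace:
  MOV R2, 134  → R2 = 134
  STORE [500], R2  → mem[500] = 134
  MOV R2, 0  → R2 = 0
  LOAD R1, [500]  → R1 = mem[500] = 134
Final: R1 = 134

134


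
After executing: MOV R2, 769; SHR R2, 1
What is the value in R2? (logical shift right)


Register state trace:
  MOV R2, 769  → R2 = 769
  SHR R2, 1  → R2 = 769 >> 1 = 769 // 2^1 = 384
Final: R2 = 384

384


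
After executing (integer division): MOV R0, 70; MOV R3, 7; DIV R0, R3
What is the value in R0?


Register state trace:
  MOV R0, 70  → R0 = 70
  MOV R3, 7  → R3 = 7
  DIV R0, R3  → R0 = 70 // 7 = 10
Final: R0 = 10

10


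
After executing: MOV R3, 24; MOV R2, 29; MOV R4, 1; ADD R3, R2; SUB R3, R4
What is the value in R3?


Register state trace:
  MOV R3, 24  → R3 = 24
  MOV R2, 29  → R2 = 29
  MOV R4, 1  → R4 = 1
  ADD R3, R2  → R3 = 24 + 29 = 53
  SUB R3, R4  → R3 = 53 - 1 = 52
Final: R3 = 52

52


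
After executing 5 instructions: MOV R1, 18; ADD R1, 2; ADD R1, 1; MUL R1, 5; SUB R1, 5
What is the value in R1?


Register state trace:
  MOV R1, 18  → R1 = 18
  ADD R1, 2  → R1 = 18 + 2 = 20
  ADD R1, 1  → R1 = 20 + 1 = 21
  MUL R1, 5  → R1 = 21 * 5 = 105
  SUB R1, 5  → R1 = 105 - 5 = 100
Final: R1 = 100

100


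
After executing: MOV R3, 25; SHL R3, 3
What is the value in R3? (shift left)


Register state trace:
  MOV R3, 25  → R3 = 25
  SHL R3, 3  → R3 = 25 << 3 = 25 * 2^3 = 200
Final: R3 = 200

200


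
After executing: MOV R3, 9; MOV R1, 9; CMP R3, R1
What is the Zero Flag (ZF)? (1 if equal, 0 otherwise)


Register state trace:
  MOV R3, 9  → R3 = 9
  MOV R1, 9  → R1 = 9
  CMP R3, R1  → computes 9 - 9 = 0
  Result is zero, so values are equal
ZF = 1

1


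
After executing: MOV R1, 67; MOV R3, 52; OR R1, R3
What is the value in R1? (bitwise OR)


Register state trace:
  MOV R1, 67  → R1 = 67 (0b01000011)
  MOV R3, 52  → R3 = 52 (0b00110100)
  OR R1, R3   → R1 = 67 OR 52 = 119 (0b01110111)
Final: R1 = 119

119


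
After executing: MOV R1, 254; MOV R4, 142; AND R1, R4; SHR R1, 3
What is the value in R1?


Register state trace:
  MOV R1, 254  → R1 = 254 (0b11111110)
  MOV R4, 142  → R4 = 142 (0b10001110)
  AND R1, R4  → R1 = 254 AND 142 = 142 (0b10001110)
  SHR R1, 3  → R1 = 142 >> 3 = 17
Final: R1 = 17

17


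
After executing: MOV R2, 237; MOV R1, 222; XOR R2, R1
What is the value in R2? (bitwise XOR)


Register state trace:
  MOV R2, 237  → R2 = 237 (0b11101101)
  MOV R1, 222  → R1 = 222 (0b11011110)
  XOR R2, R1  → R2 = 237 XOR 222 = 51 (0b00110011)
Final: R2 = 51

51


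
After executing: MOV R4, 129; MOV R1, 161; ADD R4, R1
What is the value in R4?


Register state trace:
  MOV R4, 129  → R4 = 129
  MOV R1, 161  → R1 = 161
  ADD R4, R1  → R4 = 129 + 161 = 290
Final: R4 = 290

290


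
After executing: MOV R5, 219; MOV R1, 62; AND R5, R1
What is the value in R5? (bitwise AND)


Register state trace:
  MOV R5, 219  → R5 = 219 (0b11011011)
  MOV R1, 62  → R1 = 62 (0b00111110)
  AND R5, R1  → R5 = 219 AND 62 = 26 (0b00011010)
Final: R5 = 26

26


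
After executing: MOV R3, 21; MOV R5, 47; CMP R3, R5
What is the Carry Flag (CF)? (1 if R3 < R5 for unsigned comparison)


Register state trace:
  MOV R3, 21  → R3 = 21
  MOV R5, 47  → R5 = 47
  CMP R3, R5  → unsigned 21 - 47: borrow occurs
  21 < 47, so CF = 1
CF = 1

1


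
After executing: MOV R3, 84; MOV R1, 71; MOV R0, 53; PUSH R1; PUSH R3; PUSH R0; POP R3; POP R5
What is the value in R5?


Stack trace (top is rightmost):
  MOV R3, 84  → R3 = 84
  MOV R1, 71  → R1 = 71
  MOV R0, 53  → R0 = 53
  PUSH R1  → stack: [71]
  PUSH R3  → stack: [71, 84]
  PUSH R0  → stack: [71, 84, 53]
  POP R3  → R3 = 53, stack: [71, 84]
  POP R5  → R5 = 84, stack: [71]
Final: R5 = 84

84


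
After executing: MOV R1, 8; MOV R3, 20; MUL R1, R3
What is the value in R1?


Register state trace:
  MOV R1, 8  → R1 = 8
  MOV R3, 20  → R3 = 20
  MUL R1, R3  → R1 = 8 * 20 = 160
Final: R1 = 160

160


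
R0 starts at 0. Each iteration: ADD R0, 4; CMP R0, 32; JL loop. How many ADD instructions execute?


Loop trace (R0 starts at 0, target 32, step 4):
  ADD #1: R0 = 0 + 4 = 4  → 4 < 32, loop
  ADD #2: R0 = 4 + 4 = 8  → 8 < 32, loop
  ADD #3: R0 = 8 + 4 = 12  → 12 < 32, loop
  ADD #4: R0 = 12 + 4 = 16  → 16 < 32, loop
  ADD #5: R0 = 16 + 4 = 20  → 20 < 32, loop
  ADD #6: R0 = 20 + 4 = 24  → 24 < 32, loop
  ADD #7: R0 = 24 + 4 = 28  → 28 < 32, loop
  ADD #8: R0 = 28 + 4 = 32  → 32 >= 32, exit
Total ADD instructions: 8

8


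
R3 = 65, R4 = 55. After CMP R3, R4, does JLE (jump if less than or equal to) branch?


Trace:
  R3 = 65, R4 = 55
  CMP R3, R4  → compares 65 vs 55
  JLE checks: is 65 less than or equal to 55?
  65 > 55, so condition is false
Branch taken: No

No


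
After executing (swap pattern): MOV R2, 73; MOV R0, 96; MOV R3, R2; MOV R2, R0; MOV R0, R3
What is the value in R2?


Register state trace (swap pattern):
  MOV R2, 73  → R2 = 73
  MOV R0, 96  → R0 = 96
  MOV R3, R2  → R3 = 73  (save R2)
  MOV R2, R0  → R2 = 96  (R2 gets R0's value)
  MOV R0, R3  → R0 = 73  (R0 gets saved value)
Final: R2 = 96

96


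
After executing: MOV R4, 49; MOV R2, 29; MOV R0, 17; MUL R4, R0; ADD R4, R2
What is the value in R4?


Register state trace:
  MOV R4, 49  → R4 = 49
  MOV R2, 29  → R2 = 29
  MOV R0, 17  → R0 = 17
  MUL R4, R0  → R4 = 49 * 17 = 833
  ADD R4, R2  → R4 = 833 + 29 = 862
Final: R4 = 862

862


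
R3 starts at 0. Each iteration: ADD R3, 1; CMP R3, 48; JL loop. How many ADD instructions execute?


Loop trace (R3 starts at 0, target 48, step 1):
  ADD #1: R3 = 0 + 1 = 1  → 1 < 48, loop
  ADD #2: R3 = 1 + 1 = 2  → 2 < 48, loop
  ADD #3: R3 = 2 + 1 = 3  → 3 < 48, loop
  ADD #4: R3 = 3 + 1 = 4  → 4 < 48, loop
  ADD #5: R3 = 4 + 1 = 5  → 5 < 48, loop
  ADD #6: R3 = 5 + 1 = 6  → 6 < 48, loop
  ADD #7: R3 = 6 + 1 = 7  → 7 < 48, loop
  ADD #8: R3 = 7 + 1 = 8  → 8 < 48, loop
  ADD #9: R3 = 8 + 1 = 9  → 9 < 48, loop
  ADD #10: R3 = 9 + 1 = 10  → 10 < 48, loop
  ADD #11: R3 = 10 + 1 = 11  → 11 < 48, loop
  ADD #12: R3 = 11 + 1 = 12  → 12 < 48, loop
  ADD #13: R3 = 12 + 1 = 13  → 13 < 48, loop
  ADD #14: R3 = 13 + 1 = 14  → 14 < 48, loop
  ADD #15: R3 = 14 + 1 = 15  → 15 < 48, loop
  ADD #16: R3 = 15 + 1 = 16  → 16 < 48, loop
  ADD #17: R3 = 16 + 1 = 17  → 17 < 48, loop
  ADD #18: R3 = 17 + 1 = 18  → 18 < 48, loop
  ADD #19: R3 = 18 + 1 = 19  → 19 < 48, loop
  ADD #20: R3 = 19 + 1 = 20  → 20 < 48, loop
  ADD #21: R3 = 20 + 1 = 21  → 21 < 48, loop
  ADD #22: R3 = 21 + 1 = 22  → 22 < 48, loop
  ADD #23: R3 = 22 + 1 = 23  → 23 < 48, loop
  ADD #24: R3 = 23 + 1 = 24  → 24 < 48, loop
  ADD #25: R3 = 24 + 1 = 25  → 25 < 48, loop
  ADD #26: R3 = 25 + 1 = 26  → 26 < 48, loop
  ADD #27: R3 = 26 + 1 = 27  → 27 < 48, loop
  ADD #28: R3 = 27 + 1 = 28  → 28 < 48, loop
  ADD #29: R3 = 28 + 1 = 29  → 29 < 48, loop
  ADD #30: R3 = 29 + 1 = 30  → 30 < 48, loop
  ADD #31: R3 = 30 + 1 = 31  → 31 < 48, loop
  ADD #32: R3 = 31 + 1 = 32  → 32 < 48, loop
  ADD #33: R3 = 32 + 1 = 33  → 33 < 48, loop
  ADD #34: R3 = 33 + 1 = 34  → 34 < 48, loop
  ADD #35: R3 = 34 + 1 = 35  → 35 < 48, loop
  ADD #36: R3 = 35 + 1 = 36  → 36 < 48, loop
  ADD #37: R3 = 36 + 1 = 37  → 37 < 48, loop
  ADD #38: R3 = 37 + 1 = 38  → 38 < 48, loop
  ADD #39: R3 = 38 + 1 = 39  → 39 < 48, loop
  ADD #40: R3 = 39 + 1 = 40  → 40 < 48, loop
  ADD #41: R3 = 40 + 1 = 41  → 41 < 48, loop
  ADD #42: R3 = 41 + 1 = 42  → 42 < 48, loop
  ADD #43: R3 = 42 + 1 = 43  → 43 < 48, loop
  ADD #44: R3 = 43 + 1 = 44  → 44 < 48, loop
  ADD #45: R3 = 44 + 1 = 45  → 45 < 48, loop
  ADD #46: R3 = 45 + 1 = 46  → 46 < 48, loop
  ADD #47: R3 = 46 + 1 = 47  → 47 < 48, loop
  ADD #48: R3 = 47 + 1 = 48  → 48 >= 48, exit
Total ADD instructions: 48

48


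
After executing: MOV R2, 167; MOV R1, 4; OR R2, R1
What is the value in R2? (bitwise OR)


Register state trace:
  MOV R2, 167  → R2 = 167 (0b10100111)
  MOV R1, 4  → R1 = 4 (0b00000100)
  OR R2, R1   → R2 = 167 OR 4 = 167 (0b10100111)
Final: R2 = 167

167
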